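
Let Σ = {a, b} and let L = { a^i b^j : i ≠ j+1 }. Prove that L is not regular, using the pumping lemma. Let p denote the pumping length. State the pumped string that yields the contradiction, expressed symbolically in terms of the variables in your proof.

Assume L is regular; let p be its pumping constant.
Choose w = a^p b^{p+p!-1}. Since p ≠ (p+p!-1)+1 = p+p!, w ∈ L; and |w| ≥ p.
By the pumping lemma, w = xyz with |xy| ≤ p and |y| > 0.
Because |xy| ≤ p and w begins with p copies of a, we have y = a^k with 1 ≤ k ≤ p.
Since 1 ≤ k ≤ p, k divides p!; set t = 1 + p!/k. Then xy^t z has p + (p!/k)·k = p + p! copies of a. Now the a-count is p+p! and (b-count)+1 = (p+p!-1)+1 = p+p!, so i ≠ j+1 fails. So xy^t z = a^{p+p!} b^{p+p!-1} ∉ L.
This contradicts the pumping lemma, so L is not regular.

a^{p+p!} b^{p+p!-1}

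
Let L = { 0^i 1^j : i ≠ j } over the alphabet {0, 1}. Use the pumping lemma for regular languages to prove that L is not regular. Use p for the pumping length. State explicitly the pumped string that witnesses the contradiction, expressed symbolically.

Assume L is regular; let p be its pumping constant.
Choose w = 0^p 1^{p+p!}. Since p ≠ p+p!, w ∈ L; and |w| ≥ p.
Write w = xyz as guaranteed by the lemma, with |xy| ≤ p and |y| ≥ 1.
The first p characters of w are 0's, so xy (and hence y) consists only of 0's. Write y = 0^k, 1 ≤ k ≤ p.
Since 1 ≤ k ≤ p, k divides p!; set t = 1 + p!/k. Then xy^t z has p + (p!/k)·k = p + p! copies of 0. Now the 0-count equals the 1-count, so i ≠ j fails. So xy^t z = 0^{p+p!} 1^{p+p!} ∉ L.
Contradiction. Therefore L is not regular.

0^{p+p!} 1^{p+p!}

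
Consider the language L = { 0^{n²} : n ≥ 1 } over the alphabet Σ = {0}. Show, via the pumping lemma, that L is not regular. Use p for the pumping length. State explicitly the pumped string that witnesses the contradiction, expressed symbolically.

Assume L is regular. Let p be the pumping length given by the pumping lemma.
Take w = 0^{p²} ∈ L with |w| = p² ≥ p.
By the pumping lemma, w = xyz with |xy| ≤ p and y is nonempty.
Then y = 0^k for some k with 1 ≤ k ≤ p.
Pump with i = 2: xy^2z = 0^{p²+k}. Since 1 ≤ k ≤ p, p² < p²+k ≤ p²+p < (p+1)², so p²+k lies strictly between consecutive squares and is not a perfect square. So xy^2z ∉ L.
Contradiction. Therefore L is not regular.

0^{p²+k}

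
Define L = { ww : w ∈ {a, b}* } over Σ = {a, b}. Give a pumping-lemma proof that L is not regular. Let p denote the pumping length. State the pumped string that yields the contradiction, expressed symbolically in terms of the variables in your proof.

Assume L is regular. Let p be the pumping length given by the pumping lemma.
Take w = a^p b^p a^p b^p = uu where u = a^pb^p; then w ∈ L and |w| = 4p ≥ p.
The pumping lemma gives a decomposition w = xyz where |xy| ≤ p and y is nonempty.
Since the first p symbols of w are all a's and |xy| ≤ p, y lies entirely in the leading a-block: y = a^k for some k with 1 ≤ k ≤ p.
Pump with i = 2: xy^2z = a^{p+k} b^p a^p b^p, of length 4p+k. Suppose this equals vv. The string starts with a and ends with b, so v does too; thus the boundary between the two copies of v is a b→a transition. There is exactly one such transition, at position 2p+k, so |v| = 2p+k and |vv| = 4p+2k ≠ 4p+k since k ≥ 1. So xy^2z ∉ L.
Contradiction. Therefore L is not regular.

a^{p+k} b^p a^p b^p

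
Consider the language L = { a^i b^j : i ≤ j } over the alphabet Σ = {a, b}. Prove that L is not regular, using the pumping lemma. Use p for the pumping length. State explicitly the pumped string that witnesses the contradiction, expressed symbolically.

Toward a contradiction, assume L is regular with pumping length p.
Choose w = a^p b^p ∈ L, with |w| = 2p ≥ p.
The pumping lemma gives a decomposition w = xyz where |xy| ≤ p and |y| > 0.
The first p characters of w are a's, so xy (and hence y) consists only of a's. Write y = a^k, 1 ≤ k ≤ p.
Consider xy^2z = a^{p+k} b^p. Since k ≥ 1, the a-count p+k exceeds the b-count p, so i ≤ j fails; thus xy^2z ∉ L.
Contradiction. Therefore L is not regular.

a^{p+k} b^p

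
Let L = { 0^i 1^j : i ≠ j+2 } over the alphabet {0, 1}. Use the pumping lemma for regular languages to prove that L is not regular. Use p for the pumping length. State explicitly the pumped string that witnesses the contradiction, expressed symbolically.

Toward a contradiction, assume L is regular with pumping length p.
Choose w = 0^p 1^{p+p!-2}. Since p ≠ (p+p!-2)+2 = p+p!, w ∈ L; and |w| ≥ p.
Write w = xyz as guaranteed by the lemma, with |xy| ≤ p and |y| > 0.
Because |xy| ≤ p and w begins with p copies of 0, we have y = 0^k with 1 ≤ k ≤ p.
Since 1 ≤ k ≤ p, k divides p!; set t = 1 + p!/k. Then xy^t z has p + (p!/k)·k = p + p! copies of 0. Now the 0-count is p+p! and (1-count)+2 = (p+p!-2)+2 = p+p!, so i ≠ j+2 fails. So xy^t z = 0^{p+p!} 1^{p+p!-2} ∉ L.
This contradicts the pumping lemma, so L is not regular.

0^{p+p!} 1^{p+p!-2}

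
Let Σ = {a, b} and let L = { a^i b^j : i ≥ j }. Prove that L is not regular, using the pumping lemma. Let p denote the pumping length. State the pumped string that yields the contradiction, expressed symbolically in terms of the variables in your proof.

Assume L is regular. Let p be the pumping length given by the pumping lemma.
Choose w = a^p b^p ∈ L, with |w| = 2p ≥ p.
Write w = xyz as guaranteed by the lemma, with |xy| ≤ p and |y| > 0.
Since the first p symbols of w are all a's and |xy| ≤ p, y lies entirely in the leading a-block: y = a^k for some k with 1 ≤ k ≤ p.
Consider xy^0z = xz = a^{p-k} b^p. Since k ≥ 1, the a-count p-k is less than p, so i ≥ j fails; thus xz ∉ L.
This is a contradiction; hence L is not regular.

a^{p-k} b^p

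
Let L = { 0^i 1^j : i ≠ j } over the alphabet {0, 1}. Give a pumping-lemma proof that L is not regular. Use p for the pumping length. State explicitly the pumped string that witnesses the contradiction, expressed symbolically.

Assume L is regular. Let p be the pumping length given by the pumping lemma.
Choose w = 0^p 1^{p+p!}. Since p ≠ p+p!, w ∈ L; and |w| ≥ p.
By the pumping lemma, w = xyz with |xy| ≤ p and |y| > 0.
The first p characters of w are 0's, so xy (and hence y) consists only of 0's. Write y = 0^k, 1 ≤ k ≤ p.
Since 1 ≤ k ≤ p, k divides p!; set t = 1 + p!/k. Then xy^t z has p + (p!/k)·k = p + p! copies of 0. Now the 0-count equals the 1-count, so i ≠ j fails. So xy^t z = 0^{p+p!} 1^{p+p!} ∉ L.
This is a contradiction; hence L is not regular.

0^{p+p!} 1^{p+p!}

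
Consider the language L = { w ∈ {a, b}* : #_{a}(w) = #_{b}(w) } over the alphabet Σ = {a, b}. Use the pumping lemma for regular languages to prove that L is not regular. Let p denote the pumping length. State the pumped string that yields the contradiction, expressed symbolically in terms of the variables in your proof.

Suppose for contradiction that L is regular, and let p be the pumping length.
Choose w = a^p b^p ∈ L with |w| = 2p ≥ p.
The pumping lemma gives a decomposition w = xyz where |xy| ≤ p and y is nonempty.
The first p characters of w are a's, so xy (and hence y) consists only of a's. Write y = a^k, 1 ≤ k ≤ p.
Pump with i = 2: xy^2z = a^{p+k} b^p has p+k occurrences of a but only p of b. Since k ≥ 1 the counts differ, so xy^2z ∉ L.
This is a contradiction; hence L is not regular.

a^{p+k} b^p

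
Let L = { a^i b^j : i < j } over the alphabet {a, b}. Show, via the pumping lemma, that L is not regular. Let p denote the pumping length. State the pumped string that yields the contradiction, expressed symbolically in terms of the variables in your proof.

Assume L is regular. Let p be the pumping length given by the pumping lemma.
Choose w = a^p b^{p+1} ∈ L, with |w| = 2p+1 ≥ p.
Write w = xyz as guaranteed by the lemma, with |xy| ≤ p and |y| > 0.
Since the first p symbols of w are all a's and |xy| ≤ p, y lies entirely in the leading a-block: y = a^k for some k with 1 ≤ k ≤ p.
Consider xy^2z = a^{p+k} b^{p+1}. Since k ≥ 1, the a-count p+k is at least p+1, so i < j fails; thus xy^2z ∉ L.
This contradicts the pumping lemma, so L is not regular.

a^{p+k} b^{p+1}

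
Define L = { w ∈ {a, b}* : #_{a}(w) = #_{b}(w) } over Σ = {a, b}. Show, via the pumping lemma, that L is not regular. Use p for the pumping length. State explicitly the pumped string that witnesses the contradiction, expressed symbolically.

Toward a contradiction, assume L is regular with pumping length p.
Choose w = a^p b^p ∈ L with |w| = 2p ≥ p.
The pumping lemma gives a decomposition w = xyz where |xy| ≤ p and |y| > 0.
Because |xy| ≤ p and w begins with p copies of a, we have y = a^k with 1 ≤ k ≤ p.
Pump with i = 2: xy^2z = a^{p+k} b^p has p+k occurrences of a but only p of b. Since k ≥ 1 the counts differ, so xy^2z ∉ L.
This is a contradiction; hence L is not regular.

a^{p+k} b^p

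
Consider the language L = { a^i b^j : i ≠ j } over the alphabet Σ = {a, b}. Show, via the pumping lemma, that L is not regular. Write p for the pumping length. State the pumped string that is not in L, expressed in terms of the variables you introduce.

a^{p+p!} b^{p+p!}

Suppose for contradiction that L is regular, and let p be the pumping length.
Choose w = a^p b^{p+p!}. Since p ≠ p+p!, w ∈ L; and |w| ≥ p.
The pumping lemma gives a decomposition w = xyz where |xy| ≤ p and |y| ≥ 1.
Because |xy| ≤ p and w begins with p copies of a, we have y = a^k with 1 ≤ k ≤ p.
Since 1 ≤ k ≤ p, k divides p!; set t = 1 + p!/k. Then xy^t z has p + (p!/k)·k = p + p! copies of a. Now the a-count equals the b-count, so i ≠ j fails. So xy^t z = a^{p+p!} b^{p+p!} ∉ L.
This is a contradiction; hence L is not regular.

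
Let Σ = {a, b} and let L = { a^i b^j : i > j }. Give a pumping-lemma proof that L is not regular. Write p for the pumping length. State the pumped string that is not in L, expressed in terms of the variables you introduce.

Assume L is regular; let p be its pumping constant.
Choose w = a^{p+1} b^p ∈ L, with |w| = 2p+1 ≥ p.
By the pumping lemma, w = xyz with |xy| ≤ p and |y| ≥ 1.
Since the first p symbols of w are all a's and |xy| ≤ p, y lies entirely in the leading a-block: y = a^k for some k with 1 ≤ k ≤ p.
Consider xy^0z = xz = a^{p+1-k} b^p. Since k ≥ 1, the a-count p+1-k is at most p, so i > j fails; thus xz ∉ L.
This is a contradiction; hence L is not regular.

a^{p+1-k} b^p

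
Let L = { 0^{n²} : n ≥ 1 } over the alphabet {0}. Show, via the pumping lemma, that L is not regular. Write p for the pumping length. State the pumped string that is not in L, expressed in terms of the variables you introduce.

0^{p²+k}

Toward a contradiction, assume L is regular with pumping length p.
Take w = 0^{p²} ∈ L with |w| = p² ≥ p.
By the pumping lemma, w = xyz with |xy| ≤ p and |y| ≥ 1.
Then y = 0^k for some k with 1 ≤ k ≤ p.
Pump with i = 2: xy^2z = 0^{p²+k}. Since 1 ≤ k ≤ p, p² < p²+k ≤ p²+p < (p+1)², so p²+k lies strictly between consecutive squares and is not a perfect square. So xy^2z ∉ L.
This is a contradiction; hence L is not regular.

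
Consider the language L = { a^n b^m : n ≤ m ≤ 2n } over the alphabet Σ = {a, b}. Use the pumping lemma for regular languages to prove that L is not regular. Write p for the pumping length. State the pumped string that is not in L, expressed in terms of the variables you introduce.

Suppose for contradiction that L is regular, and let p be the pumping length.
Take w = a^p b^p ∈ L (since p ≤ p ≤ 2p), with |w| = 2p ≥ p.
The pumping lemma gives a decomposition w = xyz where |xy| ≤ p and y is nonempty.
The first p characters of w are a's, so xy (and hence y) consists only of a's. Write y = a^k, 1 ≤ k ≤ p.
Pump with i = 2: xy^2z = a^{p+k} b^p. Now n = p+k > p = m, so the condition n ≤ m fails. Thus xy^2z ∉ L.
This is a contradiction; hence L is not regular.

a^{p+k} b^p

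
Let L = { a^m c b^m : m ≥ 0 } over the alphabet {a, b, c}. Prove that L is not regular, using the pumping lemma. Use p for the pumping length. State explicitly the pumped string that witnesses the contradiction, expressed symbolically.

a^{p+k} c b^p

Assume L is regular; let p be its pumping constant.
Take w = a^p c b^p ∈ L with |w| = 2p+1 ≥ p.
The pumping lemma gives a decomposition w = xyz where |xy| ≤ p and y is nonempty.
Since the first p symbols of w are all a's and |xy| ≤ p, y lies entirely in the leading a-block: y = a^k for some k with 1 ≤ k ≤ p.
Pump with i = 2: xy^2z = a^{p+k} c b^p, which would require p+k = p. But k ≥ 1, so xy^2z ∉ L.
This contradicts the pumping lemma, so L is not regular.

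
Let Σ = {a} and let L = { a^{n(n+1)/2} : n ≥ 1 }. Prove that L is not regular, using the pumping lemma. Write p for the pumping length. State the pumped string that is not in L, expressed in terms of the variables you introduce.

a^{p(p+1)/2+k}

Toward a contradiction, assume L is regular with pumping length p.
Take w = a^{p(p+1)/2} ∈ L with |w| = p(p+1)/2 ≥ p.
The pumping lemma gives a decomposition w = xyz where |xy| ≤ p and |y| > 0.
Then y = a^k for some k with 1 ≤ k ≤ p.
Pump with i = 2: xy^2z = a^{p(p+1)/2+k}. Since 1 ≤ k ≤ p, p(p+1)/2 < p(p+1)/2+k ≤ p(p+1)/2+p < (p+1)(p+2)/2, so p(p+1)/2+k is strictly between consecutive triangular numbers. So xy^2z ∉ L.
This contradicts the pumping lemma, so L is not regular.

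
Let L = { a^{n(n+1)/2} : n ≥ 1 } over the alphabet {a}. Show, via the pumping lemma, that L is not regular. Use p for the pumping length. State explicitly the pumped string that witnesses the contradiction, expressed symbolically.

Suppose for contradiction that L is regular, and let p be the pumping length.
Take w = a^{p(p+1)/2} ∈ L with |w| = p(p+1)/2 ≥ p.
By the pumping lemma, w = xyz with |xy| ≤ p and |y| ≥ 1.
Then y = a^k for some k with 1 ≤ k ≤ p.
Pump with i = 2: xy^2z = a^{p(p+1)/2+k}. Since 1 ≤ k ≤ p, p(p+1)/2 < p(p+1)/2+k ≤ p(p+1)/2+p < (p+1)(p+2)/2, so p(p+1)/2+k is strictly between consecutive triangular numbers. So xy^2z ∉ L.
This contradicts the pumping lemma, so L is not regular.

a^{p(p+1)/2+k}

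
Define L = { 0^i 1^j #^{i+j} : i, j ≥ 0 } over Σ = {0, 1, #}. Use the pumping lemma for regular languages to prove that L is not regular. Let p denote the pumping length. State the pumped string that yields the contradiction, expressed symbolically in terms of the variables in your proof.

0^{p+k} 1^p #^{2p}

Assume L is regular. Let p be the pumping length given by the pumping lemma.
Take w = 0^p 1^p #^{2p} ∈ L (with i=j=p, i+j=2p), |w| = 4p ≥ p.
Write w = xyz as guaranteed by the lemma, with |xy| ≤ p and |y| ≥ 1.
The first p characters of w are 0's, so xy (and hence y) consists only of 0's. Write y = 0^k, 1 ≤ k ≤ p.
Consider xy^2z = 0^{p+k} 1^p #^{2p}. Now the 0- and 1-counts sum to 2p+k, but the #-count is 2p ≠ 2p+k. So xy^2z ∉ L.
This is a contradiction; hence L is not regular.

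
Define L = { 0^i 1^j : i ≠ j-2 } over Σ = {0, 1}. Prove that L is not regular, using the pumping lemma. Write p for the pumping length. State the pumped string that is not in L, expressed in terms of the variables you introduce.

0^{p+p!} 1^{p+p!+2}

Assume L is regular; let p be its pumping constant.
Choose w = 0^p 1^{p+p!+2}. Since p ≠ (p+p!+2)-2 = p+p!, w ∈ L; and |w| ≥ p.
The pumping lemma gives a decomposition w = xyz where |xy| ≤ p and |y| ≥ 1.
Since the first p symbols of w are all 0's and |xy| ≤ p, y lies entirely in the leading 0-block: y = 0^k for some k with 1 ≤ k ≤ p.
Since 1 ≤ k ≤ p, k divides p!; set t = 1 + p!/k. Then xy^t z has p + (p!/k)·k = p + p! copies of 0. Now the 0-count is p+p! and (1-count)-2 = (p+p!+2)-2 = p+p!, so i ≠ j-2 fails. So xy^t z = 0^{p+p!} 1^{p+p!+2} ∉ L.
Contradiction. Therefore L is not regular.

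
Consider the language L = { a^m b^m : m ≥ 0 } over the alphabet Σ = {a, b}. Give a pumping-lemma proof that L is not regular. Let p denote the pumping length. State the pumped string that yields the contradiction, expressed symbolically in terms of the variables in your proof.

a^{p+k} b^p

Assume L is regular; let p be its pumping constant.
Let w = a^p b^p ∈ L; note |w| = 2p ≥ p.
By the pumping lemma, w = xyz with |xy| ≤ p and y is nonempty.
Since the first p symbols of w are all a's and |xy| ≤ p, y lies entirely in the leading a-block: y = a^k for some k with 1 ≤ k ≤ p.
Pump with i = 2: xy^2z = a^{p+k} b^p. For this to lie in L we would need p = p+k, which forces k = 0. But k ≥ 1, so xy^2z ∉ L.
This contradicts the pumping lemma, so L is not regular.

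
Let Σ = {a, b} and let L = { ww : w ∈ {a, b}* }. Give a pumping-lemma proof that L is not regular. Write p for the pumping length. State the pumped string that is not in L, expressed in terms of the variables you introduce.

Assume L is regular. Let p be the pumping length given by the pumping lemma.
Take w = a^p b^p a^p b^p = uu where u = a^pb^p; then w ∈ L and |w| = 4p ≥ p.
By the pumping lemma, w = xyz with |xy| ≤ p and |y| > 0.
Since the first p symbols of w are all a's and |xy| ≤ p, y lies entirely in the leading a-block: y = a^k for some k with 1 ≤ k ≤ p.
Pump with i = 2: xy^2z = a^{p+k} b^p a^p b^p, of length 4p+k. Suppose this equals vv. The string starts with a and ends with b, so v does too; thus the boundary between the two copies of v is a b→a transition. There is exactly one such transition, at position 2p+k, so |v| = 2p+k and |vv| = 4p+2k ≠ 4p+k since k ≥ 1. So xy^2z ∉ L.
Contradiction. Therefore L is not regular.

a^{p+k} b^p a^p b^p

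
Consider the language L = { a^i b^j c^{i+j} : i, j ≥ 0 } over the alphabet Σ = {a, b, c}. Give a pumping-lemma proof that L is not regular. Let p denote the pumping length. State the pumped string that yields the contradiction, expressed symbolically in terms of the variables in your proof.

Assume L is regular; let p be its pumping constant.
Take w = a^p b^p c^{2p} ∈ L (with i=j=p, i+j=2p), |w| = 4p ≥ p.
The pumping lemma gives a decomposition w = xyz where |xy| ≤ p and |y| ≥ 1.
Because |xy| ≤ p and w begins with p copies of a, we have y = a^k with 1 ≤ k ≤ p.
Consider xy^2z = a^{p+k} b^p c^{2p}. Now the a- and b-counts sum to 2p+k, but the c-count is 2p ≠ 2p+k. So xy^2z ∉ L.
This is a contradiction; hence L is not regular.

a^{p+k} b^p c^{2p}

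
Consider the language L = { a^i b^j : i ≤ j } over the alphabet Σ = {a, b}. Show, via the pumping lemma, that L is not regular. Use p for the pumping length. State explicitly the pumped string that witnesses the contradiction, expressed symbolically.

Toward a contradiction, assume L is regular with pumping length p.
Choose w = a^p b^p ∈ L, with |w| = 2p ≥ p.
By the pumping lemma, w = xyz with |xy| ≤ p and |y| > 0.
The first p characters of w are a's, so xy (and hence y) consists only of a's. Write y = a^k, 1 ≤ k ≤ p.
Consider xy^2z = a^{p+k} b^p. Since k ≥ 1, the a-count p+k exceeds the b-count p, so i ≤ j fails; thus xy^2z ∉ L.
This contradicts the pumping lemma, so L is not regular.

a^{p+k} b^p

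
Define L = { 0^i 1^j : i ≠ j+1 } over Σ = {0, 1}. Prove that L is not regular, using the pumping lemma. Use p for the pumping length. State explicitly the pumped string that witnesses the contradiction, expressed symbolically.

0^{p+p!} 1^{p+p!-1}

Assume L is regular. Let p be the pumping length given by the pumping lemma.
Choose w = 0^p 1^{p+p!-1}. Since p ≠ (p+p!-1)+1 = p+p!, w ∈ L; and |w| ≥ p.
By the pumping lemma, w = xyz with |xy| ≤ p and |y| ≥ 1.
Since the first p symbols of w are all 0's and |xy| ≤ p, y lies entirely in the leading 0-block: y = 0^k for some k with 1 ≤ k ≤ p.
Since 1 ≤ k ≤ p, k divides p!; set t = 1 + p!/k. Then xy^t z has p + (p!/k)·k = p + p! copies of 0. Now the 0-count is p+p! and (1-count)+1 = (p+p!-1)+1 = p+p!, so i ≠ j+1 fails. So xy^t z = 0^{p+p!} 1^{p+p!-1} ∉ L.
This contradicts the pumping lemma, so L is not regular.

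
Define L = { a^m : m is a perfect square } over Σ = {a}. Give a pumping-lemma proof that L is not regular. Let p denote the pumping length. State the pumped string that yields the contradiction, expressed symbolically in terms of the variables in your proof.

a^{p²+k}

Assume L is regular; let p be its pumping constant.
Take w = a^{p²} ∈ L with |w| = p² ≥ p.
Write w = xyz as guaranteed by the lemma, with |xy| ≤ p and y is nonempty.
Then y = a^k for some k with 1 ≤ k ≤ p.
Pump with i = 2: xy^2z = a^{p²+k}. Since 1 ≤ k ≤ p, p² < p²+k ≤ p²+p < (p+1)², so p²+k lies strictly between consecutive squares and is not a perfect square. So xy^2z ∉ L.
This is a contradiction; hence L is not regular.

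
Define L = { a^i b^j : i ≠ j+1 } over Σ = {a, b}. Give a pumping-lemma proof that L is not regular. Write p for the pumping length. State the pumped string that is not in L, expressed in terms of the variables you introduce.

Assume L is regular; let p be its pumping constant.
Choose w = a^p b^{p+p!-1}. Since p ≠ (p+p!-1)+1 = p+p!, w ∈ L; and |w| ≥ p.
The pumping lemma gives a decomposition w = xyz where |xy| ≤ p and |y| ≥ 1.
Because |xy| ≤ p and w begins with p copies of a, we have y = a^k with 1 ≤ k ≤ p.
Since 1 ≤ k ≤ p, k divides p!; set t = 1 + p!/k. Then xy^t z has p + (p!/k)·k = p + p! copies of a. Now the a-count is p+p! and (b-count)+1 = (p+p!-1)+1 = p+p!, so i ≠ j+1 fails. So xy^t z = a^{p+p!} b^{p+p!-1} ∉ L.
Contradiction. Therefore L is not regular.

a^{p+p!} b^{p+p!-1}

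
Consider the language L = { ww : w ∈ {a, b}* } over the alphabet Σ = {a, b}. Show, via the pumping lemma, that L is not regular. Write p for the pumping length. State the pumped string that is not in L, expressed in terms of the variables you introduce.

a^{p+k} b^p a^p b^p

Assume L is regular; let p be its pumping constant.
Take w = a^p b^p a^p b^p = uu where u = a^pb^p; then w ∈ L and |w| = 4p ≥ p.
Write w = xyz as guaranteed by the lemma, with |xy| ≤ p and |y| > 0.
The first p characters of w are a's, so xy (and hence y) consists only of a's. Write y = a^k, 1 ≤ k ≤ p.
Pump with i = 2: xy^2z = a^{p+k} b^p a^p b^p, of length 4p+k. Suppose this equals vv. The string starts with a and ends with b, so v does too; thus the boundary between the two copies of v is a b→a transition. There is exactly one such transition, at position 2p+k, so |v| = 2p+k and |vv| = 4p+2k ≠ 4p+k since k ≥ 1. So xy^2z ∉ L.
Contradiction. Therefore L is not regular.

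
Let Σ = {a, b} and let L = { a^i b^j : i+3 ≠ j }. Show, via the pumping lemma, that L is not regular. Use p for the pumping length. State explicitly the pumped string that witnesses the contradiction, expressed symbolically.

a^{p+p!} b^{p+p!+3}

Suppose for contradiction that L is regular, and let p be the pumping length.
Choose w = a^p b^{p+p!+3}. Since p ≠ (p+p!+3)-3 = p+p!, w ∈ L; and |w| ≥ p.
By the pumping lemma, w = xyz with |xy| ≤ p and |y| > 0.
Since the first p symbols of w are all a's and |xy| ≤ p, y lies entirely in the leading a-block: y = a^k for some k with 1 ≤ k ≤ p.
Since 1 ≤ k ≤ p, k divides p!; set t = 1 + p!/k. Then xy^t z has p + (p!/k)·k = p + p! copies of a. Now the a-count is p+p! and (b-count)-3 = (p+p!+3)-3 = p+p!, so i+3 ≠ j fails. So xy^t z = a^{p+p!} b^{p+p!+3} ∉ L.
This contradicts the pumping lemma, so L is not regular.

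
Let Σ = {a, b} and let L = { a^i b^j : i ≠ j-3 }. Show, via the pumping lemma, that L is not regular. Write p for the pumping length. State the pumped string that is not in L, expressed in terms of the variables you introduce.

Toward a contradiction, assume L is regular with pumping length p.
Choose w = a^p b^{p+p!+3}. Since p ≠ (p+p!+3)-3 = p+p!, w ∈ L; and |w| ≥ p.
By the pumping lemma, w = xyz with |xy| ≤ p and |y| ≥ 1.
Because |xy| ≤ p and w begins with p copies of a, we have y = a^k with 1 ≤ k ≤ p.
Since 1 ≤ k ≤ p, k divides p!; set t = 1 + p!/k. Then xy^t z has p + (p!/k)·k = p + p! copies of a. Now the a-count is p+p! and (b-count)-3 = (p+p!+3)-3 = p+p!, so i ≠ j-3 fails. So xy^t z = a^{p+p!} b^{p+p!+3} ∉ L.
This contradicts the pumping lemma, so L is not regular.

a^{p+p!} b^{p+p!+3}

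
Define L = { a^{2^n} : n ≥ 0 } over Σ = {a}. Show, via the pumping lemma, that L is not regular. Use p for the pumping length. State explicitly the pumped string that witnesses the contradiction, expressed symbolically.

a^{2^p+k}

Assume L is regular; let p be its pumping constant.
Take w = a^{2^p} ∈ L with |w| = 2^p ≥ p.
By the pumping lemma, w = xyz with |xy| ≤ p and |y| > 0.
Then y = a^k for some k with 1 ≤ k ≤ p.
Pump with i = 2: xy^2z = a^{2^p+k}. Since 1 ≤ k ≤ p < 2^p, we have 2^p < 2^p+k < 2^{p+1}, so 2^p+k is not a power of 2. So xy^2z ∉ L.
This contradicts the pumping lemma, so L is not regular.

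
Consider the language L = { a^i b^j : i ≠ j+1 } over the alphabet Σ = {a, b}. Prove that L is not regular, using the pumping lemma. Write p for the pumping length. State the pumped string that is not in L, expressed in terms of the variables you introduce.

Toward a contradiction, assume L is regular with pumping length p.
Choose w = a^p b^{p+p!-1}. Since p ≠ (p+p!-1)+1 = p+p!, w ∈ L; and |w| ≥ p.
Write w = xyz as guaranteed by the lemma, with |xy| ≤ p and |y| > 0.
Since the first p symbols of w are all a's and |xy| ≤ p, y lies entirely in the leading a-block: y = a^k for some k with 1 ≤ k ≤ p.
Since 1 ≤ k ≤ p, k divides p!; set t = 1 + p!/k. Then xy^t z has p + (p!/k)·k = p + p! copies of a. Now the a-count is p+p! and (b-count)+1 = (p+p!-1)+1 = p+p!, so i ≠ j+1 fails. So xy^t z = a^{p+p!} b^{p+p!-1} ∉ L.
This contradicts the pumping lemma, so L is not regular.

a^{p+p!} b^{p+p!-1}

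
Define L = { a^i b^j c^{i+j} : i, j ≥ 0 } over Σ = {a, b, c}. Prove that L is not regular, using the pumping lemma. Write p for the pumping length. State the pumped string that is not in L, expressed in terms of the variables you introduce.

Assume L is regular; let p be its pumping constant.
Take w = a^p b^p c^{2p} ∈ L (with i=j=p, i+j=2p), |w| = 4p ≥ p.
Write w = xyz as guaranteed by the lemma, with |xy| ≤ p and y is nonempty.
Since the first p symbols of w are all a's and |xy| ≤ p, y lies entirely in the leading a-block: y = a^k for some k with 1 ≤ k ≤ p.
Consider xy^2z = a^{p+k} b^p c^{2p}. Now the a- and b-counts sum to 2p+k, but the c-count is 2p ≠ 2p+k. So xy^2z ∉ L.
This is a contradiction; hence L is not regular.

a^{p+k} b^p c^{2p}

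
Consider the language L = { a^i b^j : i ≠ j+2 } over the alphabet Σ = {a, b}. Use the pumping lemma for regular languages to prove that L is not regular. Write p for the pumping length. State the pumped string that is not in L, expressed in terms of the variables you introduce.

a^{p+p!} b^{p+p!-2}

Assume L is regular. Let p be the pumping length given by the pumping lemma.
Choose w = a^p b^{p+p!-2}. Since p ≠ (p+p!-2)+2 = p+p!, w ∈ L; and |w| ≥ p.
The pumping lemma gives a decomposition w = xyz where |xy| ≤ p and |y| ≥ 1.
Since the first p symbols of w are all a's and |xy| ≤ p, y lies entirely in the leading a-block: y = a^k for some k with 1 ≤ k ≤ p.
Since 1 ≤ k ≤ p, k divides p!; set t = 1 + p!/k. Then xy^t z has p + (p!/k)·k = p + p! copies of a. Now the a-count is p+p! and (b-count)+2 = (p+p!-2)+2 = p+p!, so i ≠ j+2 fails. So xy^t z = a^{p+p!} b^{p+p!-2} ∉ L.
This contradicts the pumping lemma, so L is not regular.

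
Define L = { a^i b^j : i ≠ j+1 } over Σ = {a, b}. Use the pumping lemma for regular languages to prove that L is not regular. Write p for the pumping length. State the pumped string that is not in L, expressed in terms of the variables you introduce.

a^{p+p!} b^{p+p!-1}

Assume L is regular; let p be its pumping constant.
Choose w = a^p b^{p+p!-1}. Since p ≠ (p+p!-1)+1 = p+p!, w ∈ L; and |w| ≥ p.
The pumping lemma gives a decomposition w = xyz where |xy| ≤ p and |y| > 0.
Because |xy| ≤ p and w begins with p copies of a, we have y = a^k with 1 ≤ k ≤ p.
Since 1 ≤ k ≤ p, k divides p!; set t = 1 + p!/k. Then xy^t z has p + (p!/k)·k = p + p! copies of a. Now the a-count is p+p! and (b-count)+1 = (p+p!-1)+1 = p+p!, so i ≠ j+1 fails. So xy^t z = a^{p+p!} b^{p+p!-1} ∉ L.
This contradicts the pumping lemma, so L is not regular.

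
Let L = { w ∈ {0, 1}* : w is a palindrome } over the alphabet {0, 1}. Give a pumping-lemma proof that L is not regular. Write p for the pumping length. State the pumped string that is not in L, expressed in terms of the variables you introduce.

0^{p+k} 1 0^p

Suppose for contradiction that L is regular, and let p be the pumping length.
Take w = 0^p 1 0^p, a palindrome of length 2p+1 ≥ p.
By the pumping lemma, w = xyz with |xy| ≤ p and |y| ≥ 1.
Because |xy| ≤ p and w begins with p copies of 0, we have y = 0^k with 1 ≤ k ≤ p.
Pump with i = 2: xy^2z = 0^{p+k} 1 0^p. Its reverse is 0^p 1 0^{p+k}, which differs from xy^2z since k ≥ 1. So xy^2z is not a palindrome and xy^2z ∉ L.
Contradiction. Therefore L is not regular.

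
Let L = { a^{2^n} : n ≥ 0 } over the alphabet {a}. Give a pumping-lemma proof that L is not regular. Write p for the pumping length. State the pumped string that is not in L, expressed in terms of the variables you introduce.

Suppose for contradiction that L is regular, and let p be the pumping length.
Take w = a^{2^p} ∈ L with |w| = 2^p ≥ p.
The pumping lemma gives a decomposition w = xyz where |xy| ≤ p and y is nonempty.
Then y = a^k for some k with 1 ≤ k ≤ p.
Pump with i = 2: xy^2z = a^{2^p+k}. Since 1 ≤ k ≤ p < 2^p, we have 2^p < 2^p+k < 2^{p+1}, so 2^p+k is not a power of 2. So xy^2z ∉ L.
Contradiction. Therefore L is not regular.

a^{2^p+k}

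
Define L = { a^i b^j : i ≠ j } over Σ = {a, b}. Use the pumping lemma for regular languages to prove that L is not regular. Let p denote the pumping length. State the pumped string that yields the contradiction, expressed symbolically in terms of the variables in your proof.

a^{p+p!} b^{p+p!}

Toward a contradiction, assume L is regular with pumping length p.
Choose w = a^p b^{p+p!}. Since p ≠ p+p!, w ∈ L; and |w| ≥ p.
The pumping lemma gives a decomposition w = xyz where |xy| ≤ p and y is nonempty.
The first p characters of w are a's, so xy (and hence y) consists only of a's. Write y = a^k, 1 ≤ k ≤ p.
Since 1 ≤ k ≤ p, k divides p!; set t = 1 + p!/k. Then xy^t z has p + (p!/k)·k = p + p! copies of a. Now the a-count equals the b-count, so i ≠ j fails. So xy^t z = a^{p+p!} b^{p+p!} ∉ L.
Contradiction. Therefore L is not regular.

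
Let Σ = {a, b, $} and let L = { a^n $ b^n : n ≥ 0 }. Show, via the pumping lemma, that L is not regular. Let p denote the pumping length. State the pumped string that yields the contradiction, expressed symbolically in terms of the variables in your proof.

Assume L is regular. Let p be the pumping length given by the pumping lemma.
Take w = a^p $ b^p ∈ L with |w| = 2p+1 ≥ p.
The pumping lemma gives a decomposition w = xyz where |xy| ≤ p and y is nonempty.
Because |xy| ≤ p and w begins with p copies of a, we have y = a^k with 1 ≤ k ≤ p.
Pump with i = 2: xy^2z = a^{p+k} $ b^p, which would require p+k = p. But k ≥ 1, so xy^2z ∉ L.
Contradiction. Therefore L is not regular.

a^{p+k} $ b^p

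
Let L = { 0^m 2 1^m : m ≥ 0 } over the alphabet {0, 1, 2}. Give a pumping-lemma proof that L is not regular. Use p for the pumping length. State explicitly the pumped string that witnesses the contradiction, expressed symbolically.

0^{p+k} 2 1^p

Toward a contradiction, assume L is regular with pumping length p.
Take w = 0^p 2 1^p ∈ L with |w| = 2p+1 ≥ p.
The pumping lemma gives a decomposition w = xyz where |xy| ≤ p and |y| ≥ 1.
Since the first p symbols of w are all 0's and |xy| ≤ p, y lies entirely in the leading 0-block: y = 0^k for some k with 1 ≤ k ≤ p.
Pump with i = 2: xy^2z = 0^{p+k} 2 1^p, which would require p+k = p. But k ≥ 1, so xy^2z ∉ L.
This contradicts the pumping lemma, so L is not regular.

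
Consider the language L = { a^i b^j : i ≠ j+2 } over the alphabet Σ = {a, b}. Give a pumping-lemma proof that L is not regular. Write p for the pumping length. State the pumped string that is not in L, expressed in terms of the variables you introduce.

a^{p+p!} b^{p+p!-2}

Suppose for contradiction that L is regular, and let p be the pumping length.
Choose w = a^p b^{p+p!-2}. Since p ≠ (p+p!-2)+2 = p+p!, w ∈ L; and |w| ≥ p.
Write w = xyz as guaranteed by the lemma, with |xy| ≤ p and y is nonempty.
The first p characters of w are a's, so xy (and hence y) consists only of a's. Write y = a^k, 1 ≤ k ≤ p.
Since 1 ≤ k ≤ p, k divides p!; set t = 1 + p!/k. Then xy^t z has p + (p!/k)·k = p + p! copies of a. Now the a-count is p+p! and (b-count)+2 = (p+p!-2)+2 = p+p!, so i ≠ j+2 fails. So xy^t z = a^{p+p!} b^{p+p!-2} ∉ L.
This contradicts the pumping lemma, so L is not regular.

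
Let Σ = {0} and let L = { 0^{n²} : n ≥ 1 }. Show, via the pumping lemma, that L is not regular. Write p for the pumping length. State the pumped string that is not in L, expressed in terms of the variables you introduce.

Assume L is regular. Let p be the pumping length given by the pumping lemma.
Take w = 0^{p²} ∈ L with |w| = p² ≥ p.
The pumping lemma gives a decomposition w = xyz where |xy| ≤ p and |y| > 0.
Then y = 0^k for some k with 1 ≤ k ≤ p.
Pump with i = 2: xy^2z = 0^{p²+k}. Since 1 ≤ k ≤ p, p² < p²+k ≤ p²+p < (p+1)², so p²+k lies strictly between consecutive squares and is not a perfect square. So xy^2z ∉ L.
This is a contradiction; hence L is not regular.

0^{p²+k}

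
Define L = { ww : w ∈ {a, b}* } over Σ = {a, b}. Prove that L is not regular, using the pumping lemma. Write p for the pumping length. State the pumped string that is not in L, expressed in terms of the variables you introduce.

a^{p+k} b^p a^p b^p

Assume L is regular. Let p be the pumping length given by the pumping lemma.
Take w = a^p b^p a^p b^p = uu where u = a^pb^p; then w ∈ L and |w| = 4p ≥ p.
Write w = xyz as guaranteed by the lemma, with |xy| ≤ p and |y| ≥ 1.
Since the first p symbols of w are all a's and |xy| ≤ p, y lies entirely in the leading a-block: y = a^k for some k with 1 ≤ k ≤ p.
Pump with i = 2: xy^2z = a^{p+k} b^p a^p b^p, of length 4p+k. Suppose this equals vv. The string starts with a and ends with b, so v does too; thus the boundary between the two copies of v is a b→a transition. There is exactly one such transition, at position 2p+k, so |v| = 2p+k and |vv| = 4p+2k ≠ 4p+k since k ≥ 1. So xy^2z ∉ L.
This is a contradiction; hence L is not regular.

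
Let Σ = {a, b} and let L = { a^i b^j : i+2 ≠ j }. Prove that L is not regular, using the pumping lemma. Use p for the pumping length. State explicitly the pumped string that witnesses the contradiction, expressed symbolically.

a^{p+p!} b^{p+p!+2}

Toward a contradiction, assume L is regular with pumping length p.
Choose w = a^p b^{p+p!+2}. Since p ≠ (p+p!+2)-2 = p+p!, w ∈ L; and |w| ≥ p.
The pumping lemma gives a decomposition w = xyz where |xy| ≤ p and y is nonempty.
The first p characters of w are a's, so xy (and hence y) consists only of a's. Write y = a^k, 1 ≤ k ≤ p.
Since 1 ≤ k ≤ p, k divides p!; set t = 1 + p!/k. Then xy^t z has p + (p!/k)·k = p + p! copies of a. Now the a-count is p+p! and (b-count)-2 = (p+p!+2)-2 = p+p!, so i+2 ≠ j fails. So xy^t z = a^{p+p!} b^{p+p!+2} ∉ L.
Contradiction. Therefore L is not regular.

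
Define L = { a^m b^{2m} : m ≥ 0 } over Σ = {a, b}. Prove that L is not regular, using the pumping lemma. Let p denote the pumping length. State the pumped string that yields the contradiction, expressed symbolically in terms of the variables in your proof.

Toward a contradiction, assume L is regular with pumping length p.
Take w = a^p b^{2p}. Then w ∈ L and |w| = 3p ≥ p.
By the pumping lemma, w = xyz with |xy| ≤ p and |y| > 0.
The first p characters of w are a's, so xy (and hence y) consists only of a's. Write y = a^k, 1 ≤ k ≤ p.
Pump with i = 2: xy^2z = a^{p+k} b^{2p}. For this to lie in L we would need 2p = 2(p+k), which forces k = 0. But k ≥ 1, so xy^2z ∉ L.
This is a contradiction; hence L is not regular.

a^{p+k} b^{2p}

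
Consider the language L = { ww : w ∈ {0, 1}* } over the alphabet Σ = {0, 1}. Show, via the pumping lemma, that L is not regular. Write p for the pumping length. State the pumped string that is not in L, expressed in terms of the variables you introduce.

0^{p+k} 1^p 0^p 1^p

Toward a contradiction, assume L is regular with pumping length p.
Take w = 0^p 1^p 0^p 1^p = uu where u = 0^p1^p; then w ∈ L and |w| = 4p ≥ p.
The pumping lemma gives a decomposition w = xyz where |xy| ≤ p and |y| ≥ 1.
Since the first p symbols of w are all 0's and |xy| ≤ p, y lies entirely in the leading 0-block: y = 0^k for some k with 1 ≤ k ≤ p.
Pump with i = 2: xy^2z = 0^{p+k} 1^p 0^p 1^p, of length 4p+k. Suppose this equals vv. The string starts with 0 and ends with 1, so v does too; thus the boundary between the two copies of v is a 1→0 transition. There is exactly one such transition, at position 2p+k, so |v| = 2p+k and |vv| = 4p+2k ≠ 4p+k since k ≥ 1. So xy^2z ∉ L.
This is a contradiction; hence L is not regular.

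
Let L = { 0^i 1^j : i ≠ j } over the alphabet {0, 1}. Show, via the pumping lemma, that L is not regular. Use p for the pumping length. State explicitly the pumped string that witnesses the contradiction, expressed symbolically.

0^{p+p!} 1^{p+p!}

Assume L is regular; let p be its pumping constant.
Choose w = 0^p 1^{p+p!}. Since p ≠ p+p!, w ∈ L; and |w| ≥ p.
By the pumping lemma, w = xyz with |xy| ≤ p and |y| > 0.
Because |xy| ≤ p and w begins with p copies of 0, we have y = 0^k with 1 ≤ k ≤ p.
Since 1 ≤ k ≤ p, k divides p!; set t = 1 + p!/k. Then xy^t z has p + (p!/k)·k = p + p! copies of 0. Now the 0-count equals the 1-count, so i ≠ j fails. So xy^t z = 0^{p+p!} 1^{p+p!} ∉ L.
This contradicts the pumping lemma, so L is not regular.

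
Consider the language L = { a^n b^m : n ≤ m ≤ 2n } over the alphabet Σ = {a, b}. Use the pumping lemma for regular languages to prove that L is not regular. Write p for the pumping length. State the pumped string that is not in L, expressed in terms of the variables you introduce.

a^{p+k} b^p

Suppose for contradiction that L is regular, and let p be the pumping length.
Take w = a^p b^p ∈ L (since p ≤ p ≤ 2p), with |w| = 2p ≥ p.
Write w = xyz as guaranteed by the lemma, with |xy| ≤ p and |y| ≥ 1.
Since the first p symbols of w are all a's and |xy| ≤ p, y lies entirely in the leading a-block: y = a^k for some k with 1 ≤ k ≤ p.
Pump with i = 2: xy^2z = a^{p+k} b^p. Now n = p+k > p = m, so the condition n ≤ m fails. Thus xy^2z ∉ L.
This contradicts the pumping lemma, so L is not regular.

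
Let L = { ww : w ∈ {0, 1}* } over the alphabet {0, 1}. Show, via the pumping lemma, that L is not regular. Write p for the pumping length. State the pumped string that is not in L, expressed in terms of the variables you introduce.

0^{p+k} 1^p 0^p 1^p

Toward a contradiction, assume L is regular with pumping length p.
Take w = 0^p 1^p 0^p 1^p = uu where u = 0^p1^p; then w ∈ L and |w| = 4p ≥ p.
By the pumping lemma, w = xyz with |xy| ≤ p and |y| > 0.
The first p characters of w are 0's, so xy (and hence y) consists only of 0's. Write y = 0^k, 1 ≤ k ≤ p.
Pump with i = 2: xy^2z = 0^{p+k} 1^p 0^p 1^p, of length 4p+k. Suppose this equals vv. The string starts with 0 and ends with 1, so v does too; thus the boundary between the two copies of v is a 1→0 transition. There is exactly one such transition, at position 2p+k, so |v| = 2p+k and |vv| = 4p+2k ≠ 4p+k since k ≥ 1. So xy^2z ∉ L.
This is a contradiction; hence L is not regular.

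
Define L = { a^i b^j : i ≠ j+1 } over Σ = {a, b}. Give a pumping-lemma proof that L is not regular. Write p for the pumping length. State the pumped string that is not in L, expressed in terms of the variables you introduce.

a^{p+p!} b^{p+p!-1}

Assume L is regular. Let p be the pumping length given by the pumping lemma.
Choose w = a^p b^{p+p!-1}. Since p ≠ (p+p!-1)+1 = p+p!, w ∈ L; and |w| ≥ p.
The pumping lemma gives a decomposition w = xyz where |xy| ≤ p and |y| > 0.
The first p characters of w are a's, so xy (and hence y) consists only of a's. Write y = a^k, 1 ≤ k ≤ p.
Since 1 ≤ k ≤ p, k divides p!; set t = 1 + p!/k. Then xy^t z has p + (p!/k)·k = p + p! copies of a. Now the a-count is p+p! and (b-count)+1 = (p+p!-1)+1 = p+p!, so i ≠ j+1 fails. So xy^t z = a^{p+p!} b^{p+p!-1} ∉ L.
This is a contradiction; hence L is not regular.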